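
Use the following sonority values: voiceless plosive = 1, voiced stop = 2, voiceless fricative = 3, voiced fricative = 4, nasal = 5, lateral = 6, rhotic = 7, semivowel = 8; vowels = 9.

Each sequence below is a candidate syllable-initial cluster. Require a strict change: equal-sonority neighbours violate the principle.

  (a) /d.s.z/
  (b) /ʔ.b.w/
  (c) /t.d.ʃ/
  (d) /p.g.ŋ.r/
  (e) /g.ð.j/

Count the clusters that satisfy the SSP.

5

(a) 2-3-4 → obeys
(b) 1-2-8 → obeys
(c) 1-2-3 → obeys
(d) 1-2-5-7 → obeys
(e) 2-4-8 → obeys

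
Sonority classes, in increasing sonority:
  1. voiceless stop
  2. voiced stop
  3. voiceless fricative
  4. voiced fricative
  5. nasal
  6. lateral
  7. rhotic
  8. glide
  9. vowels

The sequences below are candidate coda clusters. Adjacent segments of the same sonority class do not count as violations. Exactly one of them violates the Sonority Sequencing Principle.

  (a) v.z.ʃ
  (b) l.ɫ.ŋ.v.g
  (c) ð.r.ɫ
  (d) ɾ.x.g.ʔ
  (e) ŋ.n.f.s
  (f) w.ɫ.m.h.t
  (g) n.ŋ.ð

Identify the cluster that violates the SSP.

c

(a) v.z.ʃ: profile 4-4-3 — obeys.
(b) l.ɫ.ŋ.v.g: profile 6-6-5-4-2 — obeys.
(c) ð.r.ɫ: profile 4-7-6 — violates.
(d) ɾ.x.g.ʔ: profile 7-3-2-1 — obeys.
(e) ŋ.n.f.s: profile 5-5-3-3 — obeys.
(f) w.ɫ.m.h.t: profile 8-6-5-3-1 — obeys.
(g) n.ŋ.ð: profile 5-5-4 — obeys.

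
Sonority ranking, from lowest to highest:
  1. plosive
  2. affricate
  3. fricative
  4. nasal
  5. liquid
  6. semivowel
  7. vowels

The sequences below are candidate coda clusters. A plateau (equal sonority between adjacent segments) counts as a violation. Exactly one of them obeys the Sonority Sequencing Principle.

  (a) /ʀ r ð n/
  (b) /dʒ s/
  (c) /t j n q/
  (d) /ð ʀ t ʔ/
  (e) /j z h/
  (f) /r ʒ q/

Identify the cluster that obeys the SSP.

f

(a) /ʀ r ð n/: profile 5-5-3-4 — violates.
(b) /dʒ s/: profile 2-3 — violates.
(c) /t j n q/: profile 1-6-4-1 — violates.
(d) /ð ʀ t ʔ/: profile 3-5-1-1 — violates.
(e) /j z h/: profile 6-3-3 — violates.
(f) /r ʒ q/: profile 5-3-1 — obeys.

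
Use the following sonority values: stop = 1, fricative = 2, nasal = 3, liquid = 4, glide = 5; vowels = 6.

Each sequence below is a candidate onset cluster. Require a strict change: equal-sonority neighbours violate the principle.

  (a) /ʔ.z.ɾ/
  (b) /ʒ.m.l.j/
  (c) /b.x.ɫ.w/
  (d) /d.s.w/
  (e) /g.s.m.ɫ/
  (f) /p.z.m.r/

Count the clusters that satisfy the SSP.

(a) /ʔ.z.ɾ/: profile 1-2-4 — obeys.
(b) /ʒ.m.l.j/: profile 2-3-4-5 — obeys.
(c) /b.x.ɫ.w/: profile 1-2-4-5 — obeys.
(d) /d.s.w/: profile 1-2-5 — obeys.
(e) /g.s.m.ɫ/: profile 1-2-3-4 — obeys.
(f) /p.z.m.r/: profile 1-2-3-4 — obeys.

6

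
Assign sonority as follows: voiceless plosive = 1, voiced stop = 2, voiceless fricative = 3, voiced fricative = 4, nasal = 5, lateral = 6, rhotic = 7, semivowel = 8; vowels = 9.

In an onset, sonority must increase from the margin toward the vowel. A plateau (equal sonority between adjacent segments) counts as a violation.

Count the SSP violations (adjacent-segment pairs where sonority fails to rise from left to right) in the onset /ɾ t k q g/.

/ɾ/ is a rhotic (sonority 7).
/t/ is a voiceless plosive (sonority 1).
/k/ is a voiceless plosive (sonority 1).
/q/ is a voiceless plosive (sonority 1).
/g/ is a voiced stop (sonority 2).
/ɾ/→/t/: 7→1 (does not rise) — violation.
/t/→/k/: 1→1 (plateau) — violation.
/k/→/q/: 1→1 (plateau) — violation.
/q/→/g/: 1→2 (rises) — ok.

3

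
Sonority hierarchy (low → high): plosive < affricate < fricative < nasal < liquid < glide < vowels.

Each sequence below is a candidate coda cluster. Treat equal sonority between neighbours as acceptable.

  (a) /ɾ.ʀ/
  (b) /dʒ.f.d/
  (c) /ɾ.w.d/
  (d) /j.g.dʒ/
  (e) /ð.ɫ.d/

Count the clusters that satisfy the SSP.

1

(a) sonority 5-5: well-formed.
(b) sonority 2-3-1: ill-formed.
(c) sonority 5-6-1: ill-formed.
(d) sonority 6-1-2: ill-formed.
(e) sonority 3-5-1: ill-formed.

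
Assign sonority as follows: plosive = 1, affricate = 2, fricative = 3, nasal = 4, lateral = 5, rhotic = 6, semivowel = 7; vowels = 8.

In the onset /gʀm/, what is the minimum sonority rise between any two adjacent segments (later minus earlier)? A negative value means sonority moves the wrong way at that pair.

-2

/g/: plosive = 1.
/ʀ/: rhotic = 6.
/m/: nasal = 4.
/g/→/ʀ/: change +5.
/ʀ/→/m/: change -2.
Minimum = -2.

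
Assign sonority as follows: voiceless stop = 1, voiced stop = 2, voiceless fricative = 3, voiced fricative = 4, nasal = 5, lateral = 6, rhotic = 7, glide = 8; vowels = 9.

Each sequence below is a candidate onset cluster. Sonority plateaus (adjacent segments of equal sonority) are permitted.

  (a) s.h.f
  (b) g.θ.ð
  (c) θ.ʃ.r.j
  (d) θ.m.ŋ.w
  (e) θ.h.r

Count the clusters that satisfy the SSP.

(a) sonority 3-3-3: well-formed.
(b) sonority 2-3-4: well-formed.
(c) sonority 3-3-7-8: well-formed.
(d) sonority 3-5-5-8: well-formed.
(e) sonority 3-3-7: well-formed.

5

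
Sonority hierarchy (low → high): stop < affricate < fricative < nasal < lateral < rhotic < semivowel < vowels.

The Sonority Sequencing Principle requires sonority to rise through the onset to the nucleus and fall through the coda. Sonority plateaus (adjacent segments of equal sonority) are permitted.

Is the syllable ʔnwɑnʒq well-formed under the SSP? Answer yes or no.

Onset: /ʔ/ is a stop (sonority 1), /n/ is a nasal (sonority 4), /w/ is a semivowel (sonority 7); then the nucleus /ɑ/ (sonority 8).
Onset profile 1-4-7-8 — rises to the nucleus.
Coda: /n/ is a nasal (sonority 4), /ʒ/ is a fricative (sonority 3), /q/ is a stop (sonority 1).
Coda profile 8-4-3-1 — falls from the nucleus.

yes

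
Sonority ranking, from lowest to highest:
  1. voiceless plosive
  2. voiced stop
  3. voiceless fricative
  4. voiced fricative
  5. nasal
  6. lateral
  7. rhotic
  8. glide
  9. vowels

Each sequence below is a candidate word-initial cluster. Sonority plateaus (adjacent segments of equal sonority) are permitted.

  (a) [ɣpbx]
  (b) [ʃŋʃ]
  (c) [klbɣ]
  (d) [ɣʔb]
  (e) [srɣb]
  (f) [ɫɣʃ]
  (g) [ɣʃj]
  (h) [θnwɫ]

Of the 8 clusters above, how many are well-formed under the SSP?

(a) 4-1-2-3 → violates
(b) 3-5-3 → violates
(c) 1-6-2-4 → violates
(d) 4-1-2 → violates
(e) 3-7-4-2 → violates
(f) 6-4-3 → violates
(g) 4-3-8 → violates
(h) 3-5-8-6 → violates

0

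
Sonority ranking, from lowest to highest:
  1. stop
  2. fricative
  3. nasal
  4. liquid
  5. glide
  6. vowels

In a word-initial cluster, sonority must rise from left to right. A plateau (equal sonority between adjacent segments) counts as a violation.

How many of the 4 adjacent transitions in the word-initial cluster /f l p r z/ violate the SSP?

2

/f/ — fricative, sonority 2.
/l/ — liquid, sonority 4.
/p/ — stop, sonority 1.
/r/ — liquid, sonority 4.
/z/ — fricative, sonority 2.
/f/→/l/: 2→4 (rises) — ok.
/l/→/p/: 4→1 (does not rise) — violation.
/p/→/r/: 1→4 (rises) — ok.
/r/→/z/: 4→2 (does not rise) — violation.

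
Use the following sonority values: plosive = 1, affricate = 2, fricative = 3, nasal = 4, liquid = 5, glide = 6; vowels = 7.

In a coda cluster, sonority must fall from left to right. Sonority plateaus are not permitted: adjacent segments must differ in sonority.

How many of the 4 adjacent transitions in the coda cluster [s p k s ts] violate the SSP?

2

/s/: fricative = 3.
/p/: plosive = 1.
/k/: plosive = 1.
/s/: fricative = 3.
/ts/: affricate = 2.
/s/→/p/: 3→1 (falls) — ok.
/p/→/k/: 1→1 (plateau) — violation.
/k/→/s/: 1→3 (does not fall) — violation.
/s/→/ts/: 3→2 (falls) — ok.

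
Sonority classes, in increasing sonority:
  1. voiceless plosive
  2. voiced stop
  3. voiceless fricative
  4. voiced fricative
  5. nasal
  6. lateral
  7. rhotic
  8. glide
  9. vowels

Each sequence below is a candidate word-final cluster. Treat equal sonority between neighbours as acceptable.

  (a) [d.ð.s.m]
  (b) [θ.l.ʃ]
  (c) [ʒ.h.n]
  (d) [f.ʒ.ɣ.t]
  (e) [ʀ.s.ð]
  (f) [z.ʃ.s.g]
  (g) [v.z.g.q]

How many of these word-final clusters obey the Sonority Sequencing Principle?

2

(a) sonority 2-4-3-5: ill-formed.
(b) sonority 3-6-3: ill-formed.
(c) sonority 4-3-5: ill-formed.
(d) sonority 3-4-4-1: ill-formed.
(e) sonority 7-3-4: ill-formed.
(f) sonority 4-3-3-2: well-formed.
(g) sonority 4-4-2-1: well-formed.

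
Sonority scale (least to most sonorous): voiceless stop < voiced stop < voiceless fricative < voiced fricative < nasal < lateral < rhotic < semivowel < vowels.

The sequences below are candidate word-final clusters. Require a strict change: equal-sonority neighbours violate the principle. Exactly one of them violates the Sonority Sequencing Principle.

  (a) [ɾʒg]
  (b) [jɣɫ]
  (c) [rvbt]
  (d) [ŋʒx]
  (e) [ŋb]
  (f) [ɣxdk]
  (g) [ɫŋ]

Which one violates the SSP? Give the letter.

(a) 7-4-2 → obeys
(b) 8-4-6 → violates
(c) 7-4-2-1 → obeys
(d) 5-4-3 → obeys
(e) 5-2 → obeys
(f) 4-3-2-1 → obeys
(g) 6-5 → obeys

b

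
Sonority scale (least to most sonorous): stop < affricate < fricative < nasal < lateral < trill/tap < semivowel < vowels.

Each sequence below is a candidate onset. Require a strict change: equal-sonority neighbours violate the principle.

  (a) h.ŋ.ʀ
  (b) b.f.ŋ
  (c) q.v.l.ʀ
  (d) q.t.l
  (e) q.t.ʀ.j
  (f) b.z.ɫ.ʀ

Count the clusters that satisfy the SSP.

(a) sonority 3-4-6: well-formed.
(b) sonority 1-3-4: well-formed.
(c) sonority 1-3-5-6: well-formed.
(d) sonority 1-1-5: ill-formed.
(e) sonority 1-1-6-7: ill-formed.
(f) sonority 1-3-5-6: well-formed.

4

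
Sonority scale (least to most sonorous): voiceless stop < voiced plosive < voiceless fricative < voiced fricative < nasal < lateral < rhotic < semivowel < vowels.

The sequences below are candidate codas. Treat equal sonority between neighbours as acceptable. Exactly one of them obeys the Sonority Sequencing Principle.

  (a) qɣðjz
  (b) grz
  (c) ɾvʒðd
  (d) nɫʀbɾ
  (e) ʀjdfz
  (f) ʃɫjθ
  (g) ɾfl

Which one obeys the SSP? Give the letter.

(a) sonority 1-4-4-8-4: ill-formed.
(b) sonority 2-7-4: ill-formed.
(c) sonority 7-4-4-4-2: well-formed.
(d) sonority 5-6-7-2-7: ill-formed.
(e) sonority 7-8-2-3-4: ill-formed.
(f) sonority 3-6-8-3: ill-formed.
(g) sonority 7-3-6: ill-formed.

c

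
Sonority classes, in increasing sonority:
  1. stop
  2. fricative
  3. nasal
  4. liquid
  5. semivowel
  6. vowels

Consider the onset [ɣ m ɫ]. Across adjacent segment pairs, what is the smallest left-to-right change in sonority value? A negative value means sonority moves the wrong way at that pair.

1

/ɣ/ — fricative, sonority 2.
/m/ — nasal, sonority 3.
/ɫ/ — liquid, sonority 4.
/ɣ/→/m/: change +1.
/m/→/ɫ/: change +1.
Minimum = 1.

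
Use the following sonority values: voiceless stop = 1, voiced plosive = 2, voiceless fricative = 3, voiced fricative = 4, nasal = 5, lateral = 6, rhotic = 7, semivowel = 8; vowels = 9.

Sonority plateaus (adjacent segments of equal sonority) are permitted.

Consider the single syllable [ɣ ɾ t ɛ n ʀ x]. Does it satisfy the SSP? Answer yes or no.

no

Onset: /ɣ/ is a voiced fricative (sonority 4), /ɾ/ is a rhotic (sonority 7), /t/ is a voiceless stop (sonority 1); then the nucleus /ɛ/ (sonority 9).
Onset profile 4-7-1-9 — does not rise throughout.
Coda: /n/ is a nasal (sonority 5), /ʀ/ is a rhotic (sonority 7), /x/ is a voiceless fricative (sonority 3).
Coda profile 9-5-7-3 — does not fall throughout.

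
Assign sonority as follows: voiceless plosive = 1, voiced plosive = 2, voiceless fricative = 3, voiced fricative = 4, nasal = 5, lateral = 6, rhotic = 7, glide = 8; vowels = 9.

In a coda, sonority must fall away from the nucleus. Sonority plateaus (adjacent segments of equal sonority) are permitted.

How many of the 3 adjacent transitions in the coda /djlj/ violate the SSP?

/d/ — voiced plosive, sonority 2.
/j/ — glide, sonority 8.
/l/ — lateral, sonority 6.
/j/ — glide, sonority 8.
/d/→/j/: 2→8 (does not fall) — violation.
/j/→/l/: 8→6 (falls) — ok.
/l/→/j/: 6→8 (does not fall) — violation.

2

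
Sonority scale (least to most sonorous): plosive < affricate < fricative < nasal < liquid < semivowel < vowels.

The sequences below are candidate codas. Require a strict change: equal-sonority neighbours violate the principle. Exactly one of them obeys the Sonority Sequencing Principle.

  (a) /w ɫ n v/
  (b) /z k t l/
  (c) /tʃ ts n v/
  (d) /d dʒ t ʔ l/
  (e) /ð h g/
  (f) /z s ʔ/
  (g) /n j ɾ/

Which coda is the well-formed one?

a

(a) sonority 6-5-4-3: well-formed.
(b) sonority 3-1-1-5: ill-formed.
(c) sonority 2-2-4-3: ill-formed.
(d) sonority 1-2-1-1-5: ill-formed.
(e) sonority 3-3-1: ill-formed.
(f) sonority 3-3-1: ill-formed.
(g) sonority 4-6-5: ill-formed.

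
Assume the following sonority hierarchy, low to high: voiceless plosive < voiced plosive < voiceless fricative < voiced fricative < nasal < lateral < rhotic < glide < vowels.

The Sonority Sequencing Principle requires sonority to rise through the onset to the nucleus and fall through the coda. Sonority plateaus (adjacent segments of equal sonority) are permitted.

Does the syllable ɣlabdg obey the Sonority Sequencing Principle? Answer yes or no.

yes

Onset: /ɣ/ is a voiced fricative (sonority 4), /l/ is a lateral (sonority 6); then the nucleus /a/ (sonority 9).
Onset profile 4-6-9 — rises to the nucleus.
Coda: /b/ is a voiced plosive (sonority 2), /d/ is a voiced plosive (sonority 2), /g/ is a voiced plosive (sonority 2).
Coda profile 9-2-2-2 — falls from the nucleus.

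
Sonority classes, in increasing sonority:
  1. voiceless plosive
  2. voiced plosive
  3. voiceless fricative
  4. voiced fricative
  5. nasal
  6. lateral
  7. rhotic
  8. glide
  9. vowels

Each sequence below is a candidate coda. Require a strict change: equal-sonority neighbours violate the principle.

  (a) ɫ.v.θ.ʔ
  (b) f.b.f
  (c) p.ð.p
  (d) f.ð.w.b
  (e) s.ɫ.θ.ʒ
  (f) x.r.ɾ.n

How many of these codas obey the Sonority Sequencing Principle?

(a) sonority 6-4-3-1: well-formed.
(b) sonority 3-2-3: ill-formed.
(c) sonority 1-4-1: ill-formed.
(d) sonority 3-4-8-2: ill-formed.
(e) sonority 3-6-3-4: ill-formed.
(f) sonority 3-7-7-5: ill-formed.

1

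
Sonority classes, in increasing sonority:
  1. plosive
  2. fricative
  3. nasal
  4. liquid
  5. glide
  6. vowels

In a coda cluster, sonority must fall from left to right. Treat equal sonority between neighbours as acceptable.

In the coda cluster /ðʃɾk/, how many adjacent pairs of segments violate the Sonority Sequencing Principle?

1

/ð/: fricative = 2.
/ʃ/: fricative = 2.
/ɾ/: liquid = 4.
/k/: plosive = 1.
/ð/→/ʃ/: 2→2 (plateau, allowed) — ok.
/ʃ/→/ɾ/: 2→4 (does not fall) — violation.
/ɾ/→/k/: 4→1 (falls) — ok.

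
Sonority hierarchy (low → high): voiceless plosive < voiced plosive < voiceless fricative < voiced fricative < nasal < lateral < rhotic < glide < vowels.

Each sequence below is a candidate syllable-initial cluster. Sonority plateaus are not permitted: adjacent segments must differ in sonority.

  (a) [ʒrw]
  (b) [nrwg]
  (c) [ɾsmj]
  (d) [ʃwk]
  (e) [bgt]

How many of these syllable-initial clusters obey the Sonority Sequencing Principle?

1

(a) [ʒrw]: profile 4-7-8 — obeys.
(b) [nrwg]: profile 5-7-8-2 — violates.
(c) [ɾsmj]: profile 7-3-5-8 — violates.
(d) [ʃwk]: profile 3-8-1 — violates.
(e) [bgt]: profile 2-2-1 — violates.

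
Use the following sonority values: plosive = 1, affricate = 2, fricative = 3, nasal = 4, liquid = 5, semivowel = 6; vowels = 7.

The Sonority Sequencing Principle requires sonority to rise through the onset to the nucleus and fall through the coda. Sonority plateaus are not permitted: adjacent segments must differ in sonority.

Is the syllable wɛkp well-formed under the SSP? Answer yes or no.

Onset: /w/ is a semivowel (sonority 6); then the nucleus /ɛ/ (sonority 7).
Onset profile 6-7 — rises to the nucleus.
Coda: /k/ is a plosive (sonority 1), /p/ is a plosive (sonority 1).
Coda profile 7-1-1 — does not strictly fall throughout.

no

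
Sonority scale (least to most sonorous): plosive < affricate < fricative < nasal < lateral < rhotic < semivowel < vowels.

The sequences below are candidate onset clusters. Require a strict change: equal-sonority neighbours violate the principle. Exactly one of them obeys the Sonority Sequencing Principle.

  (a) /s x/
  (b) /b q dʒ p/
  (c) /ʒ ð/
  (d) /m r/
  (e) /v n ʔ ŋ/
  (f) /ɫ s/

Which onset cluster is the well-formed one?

(a) /s x/: profile 3-3 — violates.
(b) /b q dʒ p/: profile 1-1-2-1 — violates.
(c) /ʒ ð/: profile 3-3 — violates.
(d) /m r/: profile 4-6 — obeys.
(e) /v n ʔ ŋ/: profile 3-4-1-4 — violates.
(f) /ɫ s/: profile 5-3 — violates.

d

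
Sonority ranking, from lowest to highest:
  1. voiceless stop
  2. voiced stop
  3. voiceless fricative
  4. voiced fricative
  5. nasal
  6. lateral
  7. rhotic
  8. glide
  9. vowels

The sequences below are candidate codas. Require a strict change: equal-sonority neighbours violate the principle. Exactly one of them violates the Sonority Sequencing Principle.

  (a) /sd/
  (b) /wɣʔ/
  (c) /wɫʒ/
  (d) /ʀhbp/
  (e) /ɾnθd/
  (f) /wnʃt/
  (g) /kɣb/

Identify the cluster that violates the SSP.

g

(a) /sd/: profile 3-2 — obeys.
(b) /wɣʔ/: profile 8-4-1 — obeys.
(c) /wɫʒ/: profile 8-6-4 — obeys.
(d) /ʀhbp/: profile 7-3-2-1 — obeys.
(e) /ɾnθd/: profile 7-5-3-2 — obeys.
(f) /wnʃt/: profile 8-5-3-1 — obeys.
(g) /kɣb/: profile 1-4-2 — violates.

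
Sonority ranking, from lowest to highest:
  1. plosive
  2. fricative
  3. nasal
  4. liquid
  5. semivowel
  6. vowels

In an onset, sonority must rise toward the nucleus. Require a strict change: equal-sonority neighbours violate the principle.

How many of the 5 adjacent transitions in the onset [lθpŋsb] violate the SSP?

4

/l/ is a liquid (sonority 4).
/θ/ is a fricative (sonority 2).
/p/ is a plosive (sonority 1).
/ŋ/ is a nasal (sonority 3).
/s/ is a fricative (sonority 2).
/b/ is a plosive (sonority 1).
/l/→/θ/: 4→2 (does not rise) — violation.
/θ/→/p/: 2→1 (does not rise) — violation.
/p/→/ŋ/: 1→3 (rises) — ok.
/ŋ/→/s/: 3→2 (does not rise) — violation.
/s/→/b/: 2→1 (does not rise) — violation.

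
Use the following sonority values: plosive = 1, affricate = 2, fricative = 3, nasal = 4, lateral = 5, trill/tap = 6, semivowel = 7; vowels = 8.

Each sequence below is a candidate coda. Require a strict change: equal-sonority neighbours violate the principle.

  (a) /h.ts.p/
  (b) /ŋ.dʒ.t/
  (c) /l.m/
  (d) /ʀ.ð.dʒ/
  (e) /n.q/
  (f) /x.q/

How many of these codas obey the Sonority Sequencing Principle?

(a) sonority 3-2-1: well-formed.
(b) sonority 4-2-1: well-formed.
(c) sonority 5-4: well-formed.
(d) sonority 6-3-2: well-formed.
(e) sonority 4-1: well-formed.
(f) sonority 3-1: well-formed.

6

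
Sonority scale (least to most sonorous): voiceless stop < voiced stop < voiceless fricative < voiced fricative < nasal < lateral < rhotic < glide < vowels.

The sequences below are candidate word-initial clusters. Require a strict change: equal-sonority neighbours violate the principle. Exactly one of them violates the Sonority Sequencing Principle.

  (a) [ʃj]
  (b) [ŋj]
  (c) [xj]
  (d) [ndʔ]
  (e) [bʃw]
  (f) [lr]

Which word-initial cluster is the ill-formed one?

d

(a) [ʃj]: profile 3-8 — obeys.
(b) [ŋj]: profile 5-8 — obeys.
(c) [xj]: profile 3-8 — obeys.
(d) [ndʔ]: profile 5-2-1 — violates.
(e) [bʃw]: profile 2-3-8 — obeys.
(f) [lr]: profile 6-7 — obeys.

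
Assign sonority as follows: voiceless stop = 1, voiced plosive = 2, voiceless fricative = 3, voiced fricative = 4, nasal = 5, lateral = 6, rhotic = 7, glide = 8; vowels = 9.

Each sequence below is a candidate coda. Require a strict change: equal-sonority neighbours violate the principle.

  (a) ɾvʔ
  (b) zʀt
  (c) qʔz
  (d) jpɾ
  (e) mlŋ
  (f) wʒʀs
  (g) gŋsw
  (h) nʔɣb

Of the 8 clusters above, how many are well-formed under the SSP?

(a) ɾvʔ: profile 7-4-1 — obeys.
(b) zʀt: profile 4-7-1 — violates.
(c) qʔz: profile 1-1-4 — violates.
(d) jpɾ: profile 8-1-7 — violates.
(e) mlŋ: profile 5-6-5 — violates.
(f) wʒʀs: profile 8-4-7-3 — violates.
(g) gŋsw: profile 2-5-3-8 — violates.
(h) nʔɣb: profile 5-1-4-2 — violates.

1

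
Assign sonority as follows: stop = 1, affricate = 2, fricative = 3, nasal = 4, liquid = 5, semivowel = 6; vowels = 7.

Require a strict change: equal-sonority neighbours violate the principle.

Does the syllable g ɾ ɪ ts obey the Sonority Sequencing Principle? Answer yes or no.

yes

Onset: /g/ is a stop (sonority 1), /ɾ/ is a liquid (sonority 5); then the nucleus /ɪ/ (sonority 7).
Onset profile 1-5-7 — rises to the nucleus.
Coda: /ts/ is an affricate (sonority 2).
Coda profile 7-2 — falls from the nucleus.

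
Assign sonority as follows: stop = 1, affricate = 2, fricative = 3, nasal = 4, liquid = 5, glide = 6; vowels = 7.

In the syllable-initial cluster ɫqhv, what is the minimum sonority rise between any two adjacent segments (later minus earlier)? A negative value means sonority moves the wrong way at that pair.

/ɫ/: liquid = 5.
/q/: stop = 1.
/h/: fricative = 3.
/v/: fricative = 3.
/ɫ/→/q/: change -4.
/q/→/h/: change +2.
/h/→/v/: change +0.
Minimum = -4.

-4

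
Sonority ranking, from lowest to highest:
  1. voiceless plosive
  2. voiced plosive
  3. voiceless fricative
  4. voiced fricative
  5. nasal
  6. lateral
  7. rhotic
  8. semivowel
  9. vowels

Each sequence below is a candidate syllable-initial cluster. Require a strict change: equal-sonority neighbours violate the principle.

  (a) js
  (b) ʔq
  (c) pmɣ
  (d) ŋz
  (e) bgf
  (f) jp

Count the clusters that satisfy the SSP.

0

(a) 8-3 → violates
(b) 1-1 → violates
(c) 1-5-4 → violates
(d) 5-4 → violates
(e) 2-2-3 → violates
(f) 8-1 → violates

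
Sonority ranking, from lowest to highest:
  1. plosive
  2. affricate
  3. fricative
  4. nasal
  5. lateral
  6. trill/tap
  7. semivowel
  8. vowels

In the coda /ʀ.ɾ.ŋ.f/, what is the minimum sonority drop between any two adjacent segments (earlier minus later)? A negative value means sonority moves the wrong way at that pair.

0

/ʀ/ — trill/tap, sonority 6.
/ɾ/ — trill/tap, sonority 6.
/ŋ/ — nasal, sonority 4.
/f/ — fricative, sonority 3.
/ʀ/→/ɾ/: change +0.
/ɾ/→/ŋ/: change +2.
/ŋ/→/f/: change +1.
Minimum = 0.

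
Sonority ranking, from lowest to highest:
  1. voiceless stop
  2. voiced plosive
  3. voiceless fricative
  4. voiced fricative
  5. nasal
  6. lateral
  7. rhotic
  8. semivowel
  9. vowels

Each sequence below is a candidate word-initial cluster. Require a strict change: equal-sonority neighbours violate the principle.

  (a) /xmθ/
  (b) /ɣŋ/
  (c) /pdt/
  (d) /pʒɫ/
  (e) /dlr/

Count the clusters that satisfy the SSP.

3

(a) /xmθ/: profile 3-5-3 — violates.
(b) /ɣŋ/: profile 4-5 — obeys.
(c) /pdt/: profile 1-2-1 — violates.
(d) /pʒɫ/: profile 1-4-6 — obeys.
(e) /dlr/: profile 2-6-7 — obeys.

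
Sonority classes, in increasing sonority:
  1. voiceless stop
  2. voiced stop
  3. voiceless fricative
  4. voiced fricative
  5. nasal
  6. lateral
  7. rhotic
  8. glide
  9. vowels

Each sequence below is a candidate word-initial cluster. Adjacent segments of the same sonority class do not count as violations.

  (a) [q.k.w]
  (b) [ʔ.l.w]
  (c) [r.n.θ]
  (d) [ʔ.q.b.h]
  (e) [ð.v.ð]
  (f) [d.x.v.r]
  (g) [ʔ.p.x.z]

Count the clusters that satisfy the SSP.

(a) [q.k.w]: profile 1-1-8 — obeys.
(b) [ʔ.l.w]: profile 1-6-8 — obeys.
(c) [r.n.θ]: profile 7-5-3 — violates.
(d) [ʔ.q.b.h]: profile 1-1-2-3 — obeys.
(e) [ð.v.ð]: profile 4-4-4 — obeys.
(f) [d.x.v.r]: profile 2-3-4-7 — obeys.
(g) [ʔ.p.x.z]: profile 1-1-3-4 — obeys.

6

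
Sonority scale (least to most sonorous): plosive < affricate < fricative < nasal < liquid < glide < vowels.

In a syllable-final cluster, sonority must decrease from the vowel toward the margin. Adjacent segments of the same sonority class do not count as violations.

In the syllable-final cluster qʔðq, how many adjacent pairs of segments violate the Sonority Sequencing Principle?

1

/q/ is a plosive (sonority 1).
/ʔ/ is a plosive (sonority 1).
/ð/ is a fricative (sonority 3).
/q/ is a plosive (sonority 1).
/q/→/ʔ/: 1→1 (plateau, allowed) — ok.
/ʔ/→/ð/: 1→3 (does not fall) — violation.
/ð/→/q/: 3→1 (falls) — ok.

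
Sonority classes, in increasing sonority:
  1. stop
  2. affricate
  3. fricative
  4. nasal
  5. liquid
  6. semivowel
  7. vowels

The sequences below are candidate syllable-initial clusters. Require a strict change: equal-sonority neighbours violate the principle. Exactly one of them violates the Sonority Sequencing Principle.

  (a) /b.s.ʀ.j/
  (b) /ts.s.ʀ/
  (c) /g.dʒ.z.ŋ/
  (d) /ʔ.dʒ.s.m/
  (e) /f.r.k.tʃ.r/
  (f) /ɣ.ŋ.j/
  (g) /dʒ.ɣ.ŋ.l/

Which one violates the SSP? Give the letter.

e

(a) 1-3-5-6 → obeys
(b) 2-3-5 → obeys
(c) 1-2-3-4 → obeys
(d) 1-2-3-4 → obeys
(e) 3-5-1-2-5 → violates
(f) 3-4-6 → obeys
(g) 2-3-4-5 → obeys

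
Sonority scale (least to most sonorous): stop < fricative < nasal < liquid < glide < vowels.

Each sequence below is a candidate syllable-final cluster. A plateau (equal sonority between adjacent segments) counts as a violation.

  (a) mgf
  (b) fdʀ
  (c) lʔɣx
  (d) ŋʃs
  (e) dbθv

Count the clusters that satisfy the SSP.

(a) 3-1-2 → violates
(b) 2-1-4 → violates
(c) 4-1-2-2 → violates
(d) 3-2-2 → violates
(e) 1-1-2-2 → violates

0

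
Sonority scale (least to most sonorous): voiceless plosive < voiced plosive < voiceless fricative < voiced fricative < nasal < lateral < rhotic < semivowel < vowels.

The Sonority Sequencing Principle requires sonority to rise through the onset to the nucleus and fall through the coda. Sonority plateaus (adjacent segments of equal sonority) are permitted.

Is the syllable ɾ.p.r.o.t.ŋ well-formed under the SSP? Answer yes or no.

no

Onset: /ɾ/ is a rhotic (sonority 7), /p/ is a voiceless plosive (sonority 1), /r/ is a rhotic (sonority 7); then the nucleus /o/ (sonority 9).
Onset profile 7-1-7-9 — does not rise throughout.
Coda: /t/ is a voiceless plosive (sonority 1), /ŋ/ is a nasal (sonority 5).
Coda profile 9-1-5 — does not fall throughout.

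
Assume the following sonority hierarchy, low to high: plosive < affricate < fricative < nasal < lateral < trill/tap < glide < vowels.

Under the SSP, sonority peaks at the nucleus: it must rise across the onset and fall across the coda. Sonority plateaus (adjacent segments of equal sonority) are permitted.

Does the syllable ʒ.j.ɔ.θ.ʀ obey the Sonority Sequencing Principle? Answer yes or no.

no

Onset: /ʒ/ is a fricative (sonority 3), /j/ is a glide (sonority 7); then the nucleus /ɔ/ (sonority 8).
Onset profile 3-7-8 — rises to the nucleus.
Coda: /θ/ is a fricative (sonority 3), /ʀ/ is a trill/tap (sonority 6).
Coda profile 8-3-6 — does not fall throughout.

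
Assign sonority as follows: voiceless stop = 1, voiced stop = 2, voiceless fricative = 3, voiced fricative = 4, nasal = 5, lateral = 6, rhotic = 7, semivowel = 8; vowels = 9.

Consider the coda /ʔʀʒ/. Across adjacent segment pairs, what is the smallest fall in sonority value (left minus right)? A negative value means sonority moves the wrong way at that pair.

-6

/ʔ/ — voiceless stop, sonority 1.
/ʀ/ — rhotic, sonority 7.
/ʒ/ — voiced fricative, sonority 4.
/ʔ/→/ʀ/: change -6.
/ʀ/→/ʒ/: change +3.
Minimum = -6.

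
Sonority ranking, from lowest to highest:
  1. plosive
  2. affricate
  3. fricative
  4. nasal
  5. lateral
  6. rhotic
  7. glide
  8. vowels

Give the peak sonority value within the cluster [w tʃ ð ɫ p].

7

/w/ — glide, sonority 7.
/tʃ/ — affricate, sonority 2.
/ð/ — fricative, sonority 3.
/ɫ/ — lateral, sonority 5.
/p/ — plosive, sonority 1.
The maximum is 7.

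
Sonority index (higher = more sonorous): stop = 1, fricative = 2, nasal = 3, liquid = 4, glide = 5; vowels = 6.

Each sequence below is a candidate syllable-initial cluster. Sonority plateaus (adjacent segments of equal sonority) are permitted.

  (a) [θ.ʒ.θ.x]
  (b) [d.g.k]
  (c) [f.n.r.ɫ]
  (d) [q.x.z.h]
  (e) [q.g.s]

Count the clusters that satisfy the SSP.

(a) [θ.ʒ.θ.x]: profile 2-2-2-2 — obeys.
(b) [d.g.k]: profile 1-1-1 — obeys.
(c) [f.n.r.ɫ]: profile 2-3-4-4 — obeys.
(d) [q.x.z.h]: profile 1-2-2-2 — obeys.
(e) [q.g.s]: profile 1-1-2 — obeys.

5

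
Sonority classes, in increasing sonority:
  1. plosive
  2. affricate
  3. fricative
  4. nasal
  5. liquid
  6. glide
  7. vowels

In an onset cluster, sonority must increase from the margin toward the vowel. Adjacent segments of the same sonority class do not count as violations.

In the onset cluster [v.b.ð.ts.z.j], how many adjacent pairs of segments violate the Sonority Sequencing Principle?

/v/ — fricative, sonority 3.
/b/ — plosive, sonority 1.
/ð/ — fricative, sonority 3.
/ts/ — affricate, sonority 2.
/z/ — fricative, sonority 3.
/j/ — glide, sonority 6.
/v/→/b/: 3→1 (does not rise) — violation.
/b/→/ð/: 1→3 (rises) — ok.
/ð/→/ts/: 3→2 (does not rise) — violation.
/ts/→/z/: 2→3 (rises) — ok.
/z/→/j/: 3→6 (rises) — ok.

2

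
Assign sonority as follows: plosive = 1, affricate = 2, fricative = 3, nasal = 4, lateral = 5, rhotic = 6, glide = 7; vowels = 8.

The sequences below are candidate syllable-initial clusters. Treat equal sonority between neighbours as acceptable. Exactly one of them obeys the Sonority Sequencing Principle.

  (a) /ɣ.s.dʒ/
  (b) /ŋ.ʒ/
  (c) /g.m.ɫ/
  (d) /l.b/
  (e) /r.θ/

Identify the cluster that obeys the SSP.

c

(a) sonority 3-3-2: ill-formed.
(b) sonority 4-3: ill-formed.
(c) sonority 1-4-5: well-formed.
(d) sonority 5-1: ill-formed.
(e) sonority 6-3: ill-formed.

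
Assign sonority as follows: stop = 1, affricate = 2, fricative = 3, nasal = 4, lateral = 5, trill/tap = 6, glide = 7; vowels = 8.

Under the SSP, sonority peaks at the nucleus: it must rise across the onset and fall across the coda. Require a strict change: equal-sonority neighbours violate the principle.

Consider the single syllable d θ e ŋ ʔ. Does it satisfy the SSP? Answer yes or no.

yes

Onset: /d/ is a stop (sonority 1), /θ/ is a fricative (sonority 3); then the nucleus /e/ (sonority 8).
Onset profile 1-3-8 — rises to the nucleus.
Coda: /ŋ/ is a nasal (sonority 4), /ʔ/ is a stop (sonority 1).
Coda profile 8-4-1 — falls from the nucleus.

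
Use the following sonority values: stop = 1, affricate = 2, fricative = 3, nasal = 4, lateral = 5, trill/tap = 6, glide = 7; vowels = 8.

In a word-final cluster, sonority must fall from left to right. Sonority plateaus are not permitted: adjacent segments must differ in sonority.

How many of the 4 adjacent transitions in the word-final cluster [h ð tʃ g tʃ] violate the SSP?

/h/ is a fricative (sonority 3).
/ð/ is a fricative (sonority 3).
/tʃ/ is an affricate (sonority 2).
/g/ is a stop (sonority 1).
/tʃ/ is an affricate (sonority 2).
/h/→/ð/: 3→3 (plateau) — violation.
/ð/→/tʃ/: 3→2 (falls) — ok.
/tʃ/→/g/: 2→1 (falls) — ok.
/g/→/tʃ/: 1→2 (does not fall) — violation.

2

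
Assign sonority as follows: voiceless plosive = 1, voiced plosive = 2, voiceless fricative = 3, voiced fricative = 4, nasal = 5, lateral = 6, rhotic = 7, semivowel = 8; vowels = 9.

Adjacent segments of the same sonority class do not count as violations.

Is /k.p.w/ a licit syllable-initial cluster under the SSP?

/k/: voiceless plosive = 1.
/p/: voiceless plosive = 1.
/w/: semivowel = 8.
The profile 1-1-8 is non-decreasing (plateaus allowed), so the syllable-initial cluster satisfies the SSP.

yes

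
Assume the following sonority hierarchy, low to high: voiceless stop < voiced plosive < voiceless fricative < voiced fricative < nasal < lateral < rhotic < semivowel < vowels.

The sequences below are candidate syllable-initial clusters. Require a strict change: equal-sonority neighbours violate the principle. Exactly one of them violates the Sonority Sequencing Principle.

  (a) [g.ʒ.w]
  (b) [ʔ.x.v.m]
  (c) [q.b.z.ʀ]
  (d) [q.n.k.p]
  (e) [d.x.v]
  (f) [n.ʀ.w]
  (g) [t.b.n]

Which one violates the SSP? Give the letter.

d

(a) 2-4-8 → obeys
(b) 1-3-4-5 → obeys
(c) 1-2-4-7 → obeys
(d) 1-5-1-1 → violates
(e) 2-3-4 → obeys
(f) 5-7-8 → obeys
(g) 1-2-5 → obeys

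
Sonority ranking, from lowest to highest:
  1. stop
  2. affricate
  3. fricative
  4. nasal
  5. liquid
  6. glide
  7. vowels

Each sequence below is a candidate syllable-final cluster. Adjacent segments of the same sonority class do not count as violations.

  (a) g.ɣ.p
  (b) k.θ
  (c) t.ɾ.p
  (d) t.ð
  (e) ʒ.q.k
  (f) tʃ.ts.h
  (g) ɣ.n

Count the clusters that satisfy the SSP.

1

(a) 1-3-1 → violates
(b) 1-3 → violates
(c) 1-5-1 → violates
(d) 1-3 → violates
(e) 3-1-1 → obeys
(f) 2-2-3 → violates
(g) 3-4 → violates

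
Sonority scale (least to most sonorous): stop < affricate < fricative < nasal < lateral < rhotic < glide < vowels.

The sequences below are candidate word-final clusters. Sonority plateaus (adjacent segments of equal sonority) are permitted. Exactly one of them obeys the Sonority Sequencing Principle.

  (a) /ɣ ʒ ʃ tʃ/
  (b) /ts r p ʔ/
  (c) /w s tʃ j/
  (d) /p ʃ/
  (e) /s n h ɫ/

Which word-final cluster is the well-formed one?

a

(a) /ɣ ʒ ʃ tʃ/: profile 3-3-3-2 — obeys.
(b) /ts r p ʔ/: profile 2-6-1-1 — violates.
(c) /w s tʃ j/: profile 7-3-2-7 — violates.
(d) /p ʃ/: profile 1-3 — violates.
(e) /s n h ɫ/: profile 3-4-3-5 — violates.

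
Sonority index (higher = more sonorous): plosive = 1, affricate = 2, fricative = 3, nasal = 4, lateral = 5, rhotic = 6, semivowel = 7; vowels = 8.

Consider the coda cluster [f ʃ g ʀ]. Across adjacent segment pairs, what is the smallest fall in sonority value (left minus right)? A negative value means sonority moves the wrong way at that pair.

/f/ — fricative, sonority 3.
/ʃ/ — fricative, sonority 3.
/g/ — plosive, sonority 1.
/ʀ/ — rhotic, sonority 6.
/f/→/ʃ/: change +0.
/ʃ/→/g/: change +2.
/g/→/ʀ/: change -5.
Minimum = -5.

-5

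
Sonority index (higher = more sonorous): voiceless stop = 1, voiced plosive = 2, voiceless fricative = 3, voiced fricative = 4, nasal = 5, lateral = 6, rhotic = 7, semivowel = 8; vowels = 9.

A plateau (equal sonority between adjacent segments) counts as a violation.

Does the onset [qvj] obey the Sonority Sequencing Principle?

/q/ — voiceless stop, sonority 1.
/v/ — voiced fricative, sonority 4.
/j/ — semivowel, sonority 8.
The profile 1-4-8 strictly rises, so the onset satisfies the SSP.

yes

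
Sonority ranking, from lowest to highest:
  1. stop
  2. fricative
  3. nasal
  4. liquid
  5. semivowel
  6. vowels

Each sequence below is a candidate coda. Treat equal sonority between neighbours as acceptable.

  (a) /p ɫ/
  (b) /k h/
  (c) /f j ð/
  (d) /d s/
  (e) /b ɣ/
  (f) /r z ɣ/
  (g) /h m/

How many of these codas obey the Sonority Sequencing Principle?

1

(a) sonority 1-4: ill-formed.
(b) sonority 1-2: ill-formed.
(c) sonority 2-5-2: ill-formed.
(d) sonority 1-2: ill-formed.
(e) sonority 1-2: ill-formed.
(f) sonority 4-2-2: well-formed.
(g) sonority 2-3: ill-formed.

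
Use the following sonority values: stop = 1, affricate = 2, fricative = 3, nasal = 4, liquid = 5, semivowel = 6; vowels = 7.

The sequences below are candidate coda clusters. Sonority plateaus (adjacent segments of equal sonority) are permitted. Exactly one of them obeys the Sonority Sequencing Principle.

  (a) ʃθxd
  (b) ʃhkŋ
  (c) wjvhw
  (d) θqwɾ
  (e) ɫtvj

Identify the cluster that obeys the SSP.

(a) 3-3-3-1 → obeys
(b) 3-3-1-4 → violates
(c) 6-6-3-3-6 → violates
(d) 3-1-6-5 → violates
(e) 5-1-3-6 → violates

a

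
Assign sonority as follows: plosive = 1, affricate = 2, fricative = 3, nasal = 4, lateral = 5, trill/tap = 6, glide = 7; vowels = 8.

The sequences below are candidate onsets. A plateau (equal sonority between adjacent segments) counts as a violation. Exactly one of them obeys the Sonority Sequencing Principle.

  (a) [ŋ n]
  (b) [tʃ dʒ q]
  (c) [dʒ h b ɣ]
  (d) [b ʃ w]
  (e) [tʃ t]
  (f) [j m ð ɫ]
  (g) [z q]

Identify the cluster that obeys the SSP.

d

(a) [ŋ n]: profile 4-4 — violates.
(b) [tʃ dʒ q]: profile 2-2-1 — violates.
(c) [dʒ h b ɣ]: profile 2-3-1-3 — violates.
(d) [b ʃ w]: profile 1-3-7 — obeys.
(e) [tʃ t]: profile 2-1 — violates.
(f) [j m ð ɫ]: profile 7-4-3-5 — violates.
(g) [z q]: profile 3-1 — violates.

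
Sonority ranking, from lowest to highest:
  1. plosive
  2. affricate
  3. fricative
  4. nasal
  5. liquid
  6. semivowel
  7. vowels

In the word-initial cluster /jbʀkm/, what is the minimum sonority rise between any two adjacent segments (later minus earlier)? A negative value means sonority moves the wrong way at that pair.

-5

/j/ — semivowel, sonority 6.
/b/ — plosive, sonority 1.
/ʀ/ — liquid, sonority 5.
/k/ — plosive, sonority 1.
/m/ — nasal, sonority 4.
/j/→/b/: change -5.
/b/→/ʀ/: change +4.
/ʀ/→/k/: change -4.
/k/→/m/: change +3.
Minimum = -5.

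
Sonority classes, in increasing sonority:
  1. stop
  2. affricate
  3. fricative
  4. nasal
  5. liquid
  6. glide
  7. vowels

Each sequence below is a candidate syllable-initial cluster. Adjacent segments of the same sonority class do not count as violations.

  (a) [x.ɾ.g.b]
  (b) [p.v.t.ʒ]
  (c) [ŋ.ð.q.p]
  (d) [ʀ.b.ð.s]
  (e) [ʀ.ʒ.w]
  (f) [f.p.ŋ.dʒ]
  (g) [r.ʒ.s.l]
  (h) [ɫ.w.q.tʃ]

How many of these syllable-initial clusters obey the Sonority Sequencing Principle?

0

(a) sonority 3-5-1-1: ill-formed.
(b) sonority 1-3-1-3: ill-formed.
(c) sonority 4-3-1-1: ill-formed.
(d) sonority 5-1-3-3: ill-formed.
(e) sonority 5-3-6: ill-formed.
(f) sonority 3-1-4-2: ill-formed.
(g) sonority 5-3-3-5: ill-formed.
(h) sonority 5-6-1-2: ill-formed.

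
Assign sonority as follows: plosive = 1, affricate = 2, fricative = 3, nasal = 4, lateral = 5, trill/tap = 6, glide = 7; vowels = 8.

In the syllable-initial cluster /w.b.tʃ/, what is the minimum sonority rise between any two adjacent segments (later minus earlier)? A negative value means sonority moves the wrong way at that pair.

/w/ is a glide (sonority 7).
/b/ is a plosive (sonority 1).
/tʃ/ is an affricate (sonority 2).
/w/→/b/: change -6.
/b/→/tʃ/: change +1.
Minimum = -6.

-6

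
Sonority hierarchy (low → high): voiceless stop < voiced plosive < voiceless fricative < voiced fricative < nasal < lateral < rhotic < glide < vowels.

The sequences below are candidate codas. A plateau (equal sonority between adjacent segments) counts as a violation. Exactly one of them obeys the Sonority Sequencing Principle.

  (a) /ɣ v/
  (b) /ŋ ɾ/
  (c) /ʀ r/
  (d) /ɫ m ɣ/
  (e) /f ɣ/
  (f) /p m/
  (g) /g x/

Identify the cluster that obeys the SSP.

d

(a) 4-4 → violates
(b) 5-7 → violates
(c) 7-7 → violates
(d) 6-5-4 → obeys
(e) 3-4 → violates
(f) 1-5 → violates
(g) 2-3 → violates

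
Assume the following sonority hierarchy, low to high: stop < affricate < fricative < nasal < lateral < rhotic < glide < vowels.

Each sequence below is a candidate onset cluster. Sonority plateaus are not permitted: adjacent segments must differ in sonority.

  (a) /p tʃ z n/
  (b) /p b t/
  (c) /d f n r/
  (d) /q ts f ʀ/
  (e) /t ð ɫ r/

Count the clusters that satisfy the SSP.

4

(a) sonority 1-2-3-4: well-formed.
(b) sonority 1-1-1: ill-formed.
(c) sonority 1-3-4-6: well-formed.
(d) sonority 1-2-3-6: well-formed.
(e) sonority 1-3-5-6: well-formed.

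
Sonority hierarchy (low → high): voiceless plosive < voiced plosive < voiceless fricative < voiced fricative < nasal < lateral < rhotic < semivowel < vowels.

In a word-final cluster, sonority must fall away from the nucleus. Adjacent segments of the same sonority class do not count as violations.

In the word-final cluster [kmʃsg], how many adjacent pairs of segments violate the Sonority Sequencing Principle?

1

/k/ is a voiceless plosive (sonority 1).
/m/ is a nasal (sonority 5).
/ʃ/ is a voiceless fricative (sonority 3).
/s/ is a voiceless fricative (sonority 3).
/g/ is a voiced plosive (sonority 2).
/k/→/m/: 1→5 (does not fall) — violation.
/m/→/ʃ/: 5→3 (falls) — ok.
/ʃ/→/s/: 3→3 (plateau, allowed) — ok.
/s/→/g/: 3→2 (falls) — ok.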